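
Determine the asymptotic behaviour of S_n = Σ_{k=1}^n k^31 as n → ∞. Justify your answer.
S_n ~ n^32 / 32

By integral comparison (Euler-Maclaurin), Σ_{k=1}^n k^31 = ∫_0^n x^31 dx + O(n^31) = n^32/32 + O(n^31). (Equivalently, Faulhaber's formula gives the same leading term.)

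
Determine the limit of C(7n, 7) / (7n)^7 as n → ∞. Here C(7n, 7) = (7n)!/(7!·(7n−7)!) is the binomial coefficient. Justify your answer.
lim = 1/7! = 1/5040

With N = 7n → ∞: C(N, 7) / N^7 = [N(N−1)…(N−6)] / (7! · N^7) = (1/7!) · 1 · (1 − 1/(7n)) · … · (1 − 6/(7n)). Each factor → 1 as N → ∞, so the limit is 1/7! = 1/5040.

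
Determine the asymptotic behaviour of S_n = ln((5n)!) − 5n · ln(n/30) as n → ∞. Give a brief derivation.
S_n ~ 5n · (ln 150 − 1) + O(ln n)

Stirling: ln((5n)!) = 5n ln(5n) − 5n + O(ln n).
  S_n = 5n ln(5n) − 5n − 5n ln(n/30) + O(ln n)
      = 5n ln(5n) − 5n ln n + 5n ln 30 − 5n + O(ln n)
      = 5n ln 5 + 5n ln 30 − 5n + O(ln n)
      = 5n (ln 150 − 1) + O(ln n).
Numerically ln(150) − 1 ≈ 4.0106.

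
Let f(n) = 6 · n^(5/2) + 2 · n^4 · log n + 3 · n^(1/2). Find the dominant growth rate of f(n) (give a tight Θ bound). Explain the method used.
f(n) ∈ Θ(n^4 · log n)

Compare the terms by growth order. For large n, n^a · (log n)^b dominates n^a' · (log n)^b' iff a > a', or (a = a' and b > b'). Ranking the 3 terms shows the dominant one is 2 · n^4 · log n. Hence f(n) ∈ Θ(n^4 · log n).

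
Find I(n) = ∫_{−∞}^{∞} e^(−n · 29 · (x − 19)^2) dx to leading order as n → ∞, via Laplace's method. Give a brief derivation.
I(n) = sqrt(π/(29n))

Here φ(x) = 29 · (x − 19)^2 has its unique minimum at x* = 19 with φ(x*) = 0 and φ''(x*) = 58. Laplace's method gives
  I(n) ~ e^(−n φ(x*)) · sqrt(2π / (n · φ''(x*))) = sqrt(2π / (58n)) = sqrt(π/(29n)).
This is exact: substituting u = (x − 19)·sqrt(29n) gives I(n) = (1/sqrt(29n)) ∫_{−∞}^{∞} e^(−u^2) du = sqrt(π/(29n)).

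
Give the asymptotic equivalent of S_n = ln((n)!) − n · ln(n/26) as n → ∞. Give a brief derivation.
S_n ~ n · (ln 26 − 1) + O(ln n)

Stirling: ln((n)!) = n ln(n) − n + O(ln n).
  S_n = n ln(n) − n − n ln(n/26) + O(ln n)
      = n ln(n) − n ln n + n ln 26 − n + O(ln n)
      = n ln 26 − n + O(ln n)
      = n (ln 26 − 1) + O(ln n).
Numerically ln(26) − 1 ≈ 2.2581.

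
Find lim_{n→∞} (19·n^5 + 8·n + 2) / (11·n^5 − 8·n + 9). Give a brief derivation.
lim = 19/11

For large n the leading n^5 terms dominate both numerator and denominator. Dividing top and bottom by n^5, every other term tends to 0, leaving 19/11.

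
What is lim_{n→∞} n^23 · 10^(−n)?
lim = 0

Exponentials with base > 1 dominate every fixed polynomial: for any fixed c, n^c / 10^n → 0 as n → ∞ (e.g. by the ratio test, or by writing 10^n = e^(n ln 10) and noting e^(n ln 10) / n^c → ∞). Hence n^23 · 10^(−n) = n^23 / 10^n → 0.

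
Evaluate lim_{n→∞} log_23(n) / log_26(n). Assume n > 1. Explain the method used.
lim = ln(26) / ln(23) = log_23(26)

Change of base: log_23(n) = ln n / ln 23 and log_26(n) = ln n / ln 26. The ratio is (ln n / ln 23) · (ln 26 / ln n) = ln 26 / ln 23, a constant independent of n. So the limit is ln 26 / ln 23 = log_23(26).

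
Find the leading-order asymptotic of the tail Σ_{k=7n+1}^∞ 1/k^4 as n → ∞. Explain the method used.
Σ_{k>7n} 1/k^4 ~ 1/(3 · (7n)^3)

Compare to the integral: ∫_{7n}^∞ x^(−4) dx = [−x^(−3)/3]_{7n}^∞ = 1/((4−1)·(7n)^3). Euler-Maclaurin then gives
  Σ_{k>7n} 1/k^4 = ∫_{7n}^∞ dx/x^4 − 1/(2·(7n)^4) + O(1/(7n)^5).
(Equivalently this is ζ(4) − Σ_{k≤7n} 1/k^4.)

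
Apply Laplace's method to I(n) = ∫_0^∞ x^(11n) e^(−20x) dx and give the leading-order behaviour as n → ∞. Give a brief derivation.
I(n) ~ (sqrt(2π·11n) / 20) · (11n/(20e))^(11n)

Write the integrand as exp(11n ln x − 20x) and set f(x) = 11n ln x − 20x. Then f'(x) = 11n/x − 20 = 0 at x* = 11n/20, and f''(x*) = −11n/x*^2 = −20^2/(11n). Laplace's method (interior maximum) gives
  I(n) ~ e^(f(x*)) · sqrt(2π / |f''(x*)|)
        = exp(11n ln(11n/20) − 11n) · sqrt(2π · 11n / 20^2)
        = (11n/20)^(11n) e^(−11n) · sqrt(2π·11n) / 20
        = (sqrt(2π·11n) / 20) · (11n/(20e))^(11n).
This matches Γ(11n+1)/20^(11n+1) with Stirling applied to Γ.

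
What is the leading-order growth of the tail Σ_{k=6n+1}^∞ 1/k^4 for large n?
Σ_{k>6n} 1/k^4 ~ 1/(3 · (6n)^3)

Compare to the integral: ∫_{6n}^∞ x^(−4) dx = [−x^(−3)/3]_{6n}^∞ = 1/((4−1)·(6n)^3). Euler-Maclaurin then gives
  Σ_{k>6n} 1/k^4 = ∫_{6n}^∞ dx/x^4 − 1/(2·(6n)^4) + O(1/(6n)^5).
(Equivalently this is ζ(4) − Σ_{k≤6n} 1/k^4.)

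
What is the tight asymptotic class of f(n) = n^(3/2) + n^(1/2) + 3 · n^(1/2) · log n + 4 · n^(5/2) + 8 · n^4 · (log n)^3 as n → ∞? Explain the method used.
f(n) ∈ Θ(n^4 · (log n)^3)

Compare the terms by growth order. For large n, n^a · (log n)^b dominates n^a' · (log n)^b' iff a > a', or (a = a' and b > b'). Ranking the 5 terms shows the dominant one is 8 · n^4 · (log n)^3. Hence f(n) ∈ Θ(n^4 · (log n)^3).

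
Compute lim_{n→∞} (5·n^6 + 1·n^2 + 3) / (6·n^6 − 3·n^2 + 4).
lim = 5/6

For large n the leading n^6 terms dominate both numerator and denominator. Dividing top and bottom by n^6, every other term tends to 0, leaving 5/6.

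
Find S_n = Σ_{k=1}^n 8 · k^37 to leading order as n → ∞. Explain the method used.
S_n ~ 4 · n^38 / 19

By integral comparison (Euler-Maclaurin), Σ_{k=1}^n 8 · k^37 = 8 · ∫_0^n x^37 dx + O(n^37) = 8 · n^38/38 = 4 · n^38 / 19 + O(n^37). (Equivalently, Faulhaber's formula gives the same leading term.)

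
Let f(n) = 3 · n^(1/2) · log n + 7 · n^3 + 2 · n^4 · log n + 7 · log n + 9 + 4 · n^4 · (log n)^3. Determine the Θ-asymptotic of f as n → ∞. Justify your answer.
f(n) ∈ Θ(n^4 · (log n)^3)

Compare the terms by growth order. For large n, n^a · (log n)^b dominates n^a' · (log n)^b' iff a > a', or (a = a' and b > b'). Ranking the 6 terms shows the dominant one is 4 · n^4 · (log n)^3. Hence f(n) ∈ Θ(n^4 · (log n)^3).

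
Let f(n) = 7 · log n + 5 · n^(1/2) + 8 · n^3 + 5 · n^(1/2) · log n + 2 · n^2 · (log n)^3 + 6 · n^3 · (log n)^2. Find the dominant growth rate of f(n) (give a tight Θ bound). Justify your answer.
f(n) ∈ Θ(n^3 · (log n)^2)

Compare the terms by growth order. For large n, n^a · (log n)^b dominates n^a' · (log n)^b' iff a > a', or (a = a' and b > b'). Ranking the 6 terms shows the dominant one is 6 · n^3 · (log n)^2. Hence f(n) ∈ Θ(n^3 · (log n)^2).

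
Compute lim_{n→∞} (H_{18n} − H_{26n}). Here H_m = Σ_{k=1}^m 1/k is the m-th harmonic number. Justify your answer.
lim = ln(18/26) = ln(9/13)

Euler-Maclaurin gives H_m = ln m + γ + 1/(2m) + O(1/m^2). The γ and O(1/m) terms cancel in the difference:
  H_{18n} − H_{26n} = ln(18n) − ln(26n) + O(1/n) = ln(18/26) + O(1/n).
Hence the limit is ln(18/26) = ln(9/13).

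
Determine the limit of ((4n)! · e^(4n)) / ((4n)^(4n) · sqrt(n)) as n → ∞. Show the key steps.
lim = sqrt(2π·4)

Stirling: (4n)! ~ sqrt(2π·4n) · (4n/e)^(4n). Hence
  (4n)! · e^(4n) / (4n)^(4n) ~ sqrt(2π·4n).
Dividing by sqrt(n): sqrt(2π·4n) / sqrt(n) = sqrt(2π·4) · n^((1−1)/2), so the limit is sqrt(2π·4).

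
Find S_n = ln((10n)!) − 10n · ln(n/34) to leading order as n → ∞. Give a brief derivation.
S_n ~ 10n · (ln 340 − 1) + O(ln n)

Stirling: ln((10n)!) = 10n ln(10n) − 10n + O(ln n).
  S_n = 10n ln(10n) − 10n − 10n ln(n/34) + O(ln n)
      = 10n ln(10n) − 10n ln n + 10n ln 34 − 10n + O(ln n)
      = 10n ln 10 + 10n ln 34 − 10n + O(ln n)
      = 10n (ln 340 − 1) + O(ln n).
Numerically ln(340) − 1 ≈ 4.8289.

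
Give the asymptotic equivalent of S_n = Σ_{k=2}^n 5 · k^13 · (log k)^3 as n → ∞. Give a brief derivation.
S_n ~ 5 · n^14 · (log n)^3 / 14

By integral comparison, S_n = ∫_1^n 5 · x^13 · (log x)^3 dx + O(n^13 · (log n)^3). For the integral, the leading term of ∫_1^n x^13 (log x)^3 dx is n^14/14 · (log n)^3 (by repeated integration by parts; each step lowers the log-exponent and produces a relatively O(1/log n) correction). Hence S_n ~ 5 · n^14 · (log n)^3 / 14.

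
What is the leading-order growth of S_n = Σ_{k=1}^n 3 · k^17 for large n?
S_n ~ n^18 / 6

By integral comparison (Euler-Maclaurin), Σ_{k=1}^n 3 · k^17 = 3 · ∫_0^n x^17 dx + O(n^17) = 3 · n^18/18 = n^18 / 6 + O(n^17). (Equivalently, Faulhaber's formula gives the same leading term.)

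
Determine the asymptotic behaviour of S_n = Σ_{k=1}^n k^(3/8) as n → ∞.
S_n ~ (8/11) · n^(11/8)

Integral comparison: Σ_{k=1}^n k^(3/8) = ∫_0^n x^(3/8) dx + O(n^(3/8)). The integral is n^(1 + 3/8) / (1 + 3/8) = n^((3+8)/8) / ((3+8)/8) = (8/11) · n^(11/8).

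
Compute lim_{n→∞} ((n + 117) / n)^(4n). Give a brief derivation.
lim = e^468

Rewrite as (1 + 117/n)^(4n). By the standard limit (1 + x/n)^n → e^x, we have (1 + 117/n)^n → e^117, and raising to the 4th power gives e^468.
More precisely, ln[(1 + 117/n)^(4n)] = 4n · ln(1 + 117/n) = 4n · (117/n + O(1/n^2)) = 468 + O(1/n) → 468.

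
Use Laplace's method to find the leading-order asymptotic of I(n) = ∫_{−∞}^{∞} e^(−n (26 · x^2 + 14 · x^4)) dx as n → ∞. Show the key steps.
I(n) ~ sqrt(π/(26n))

φ(x) = 26 · x^2 + 14 · x^4 has its unique global minimum at x* = 0 (since φ'(x) = 52x + 56x^3 = 0 only at x = 0 for real x with both coefficients positive, and φ → ∞ as |x| → ∞). At x* = 0, φ(0) = 0 and φ''(0) = 52. Laplace's method then gives
  I(n) ~ sqrt(2π / (n · φ''(0))) · e^(−n φ(0)) = sqrt(2π / (52n)) = sqrt(π/(26n)).
The 14 · x^4 term contributes only at subleading order (an O(1/n) relative correction).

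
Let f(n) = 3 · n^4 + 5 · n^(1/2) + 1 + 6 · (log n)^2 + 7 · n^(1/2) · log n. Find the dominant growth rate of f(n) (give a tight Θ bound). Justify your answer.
f(n) ∈ Θ(n^4)

Compare the terms by growth order. For large n, n^a · (log n)^b dominates n^a' · (log n)^b' iff a > a', or (a = a' and b > b'). Ranking the 5 terms shows the dominant one is 3 · n^4. Hence f(n) ∈ Θ(n^4).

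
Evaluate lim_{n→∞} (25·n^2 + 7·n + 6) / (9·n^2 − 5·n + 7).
lim = 25/9

For large n the leading n^2 terms dominate both numerator and denominator. Dividing top and bottom by n^2, every other term tends to 0, leaving 25/9.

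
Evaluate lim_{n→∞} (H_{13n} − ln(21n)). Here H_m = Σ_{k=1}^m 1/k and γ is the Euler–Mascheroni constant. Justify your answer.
lim = ln(13/21) + γ

By Euler-Maclaurin, H_m = ln m + γ + O(1/m). So
  H_{13n} − ln(21n) = ln(13n) + γ − ln(21n) + O(1/n)
                       = ln(13/21) + γ + O(1/n).
Hence the limit is ln(13/21) + γ.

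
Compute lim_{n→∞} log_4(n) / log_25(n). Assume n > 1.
lim = ln(25) / ln(4) = log_4(25)

Change of base: log_4(n) = ln n / ln 4 and log_25(n) = ln n / ln 25. The ratio is (ln n / ln 4) · (ln 25 / ln n) = ln 25 / ln 4, a constant independent of n. So the limit is ln 25 / ln 4 = log_4(25).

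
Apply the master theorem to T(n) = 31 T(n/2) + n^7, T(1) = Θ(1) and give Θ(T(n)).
T(n) = Θ(n^7)

log_2 31 ≈ 4.954. f(n) = n^7 dominates n^(log_2 31) since 7 > 4.954, and the regularity condition a·f(n/b) = 31·(n/2)^7 = (31/128)·n^7 ≤ c·f(n) holds with c = 31/128 ≈ 0.242 < 1. So this is Case 3: T(n) = Θ(f(n)) = Θ(n^7).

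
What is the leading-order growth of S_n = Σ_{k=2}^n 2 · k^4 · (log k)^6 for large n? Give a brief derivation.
S_n ~ 2 · n^5 · (log n)^6 / 5

By integral comparison, S_n = ∫_1^n 2 · x^4 · (log x)^6 dx + O(n^4 · (log n)^6). For the integral, the leading term of ∫_1^n x^4 (log x)^6 dx is n^5/5 · (log n)^6 (by repeated integration by parts; each step lowers the log-exponent and produces a relatively O(1/log n) correction). Hence S_n ~ 2 · n^5 · (log n)^6 / 5.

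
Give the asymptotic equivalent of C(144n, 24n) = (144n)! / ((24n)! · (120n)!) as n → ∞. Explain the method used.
C(144n, 24n) ~ (46656/3125)^(24n) · sqrt(3/(5π·24n))

Write N = 24n. Apply Stirling to each factorial:
  (6N)! ~ sqrt(2π·6N) · (6N/e)^(6N),
  N! ~ sqrt(2π N) · (N/e)^N,
  (5N)! ~ sqrt(2π·5N) · (5N/e)^(5N).
The exponential factors combine to (6N)^(6N) / (N^N · (5N)^(5N)) = 6^(6N)/5^(5N) = (6^6/5^5)^N = (46656/3125)^N.
The square-root prefactors combine to sqrt(2π·6N) / (sqrt(2π N)·sqrt(2π·5N)) = sqrt(6 / (2π·5·N)) = sqrt(3/(5π·24n)).
Substituting N = 24n: C(144n, 24n) ~ (46656/3125)^(24n) · sqrt(3/(5π·24n)).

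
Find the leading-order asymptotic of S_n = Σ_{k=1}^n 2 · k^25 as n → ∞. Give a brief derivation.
S_n ~ n^26 / 13

By integral comparison (Euler-Maclaurin), Σ_{k=1}^n 2 · k^25 = 2 · ∫_0^n x^25 dx + O(n^25) = 2 · n^26/26 = n^26 / 13 + O(n^25). (Equivalently, Faulhaber's formula gives the same leading term.)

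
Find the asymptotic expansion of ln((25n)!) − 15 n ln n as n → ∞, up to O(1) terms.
ln((25n)!) − 15 n ln n = 10 n ln n + 25(ln 25 − 1) n + (1/2) ln(2π·25n) + O(1/n)

Stirling: ln((25n)!) = 25n ln(25n) − 25n + (1/2) ln(2π·25n) + O(1/n).
Expand 25n ln(25n) = 25n (ln n + ln 25) = 25n ln n + 25n ln 25.
Subtract 15n ln n: leading term is (25 − 15) n ln n = 10 n ln n. The next term is 25n ln 25 − 25n = 25(ln 25 − 1) n. Then the (1/2) ln(2π·25n) correction.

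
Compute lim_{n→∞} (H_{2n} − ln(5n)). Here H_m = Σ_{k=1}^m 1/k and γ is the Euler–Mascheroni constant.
lim = ln(2/5) + γ

By Euler-Maclaurin, H_m = ln m + γ + O(1/m). So
  H_{2n} − ln(5n) = ln(2n) + γ − ln(5n) + O(1/n)
                       = ln(2/5) + γ + O(1/n).
Hence the limit is ln(2/5) + γ.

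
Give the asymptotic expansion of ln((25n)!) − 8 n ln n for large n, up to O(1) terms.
ln((25n)!) − 8 n ln n = 17 n ln n + 25(ln 25 − 1) n + (1/2) ln(2π·25n) + O(1/n)

Stirling: ln((25n)!) = 25n ln(25n) − 25n + (1/2) ln(2π·25n) + O(1/n).
Expand 25n ln(25n) = 25n (ln n + ln 25) = 25n ln n + 25n ln 25.
Subtract 8n ln n: leading term is (25 − 8) n ln n = 17 n ln n. The next term is 25n ln 25 − 25n = 25(ln 25 − 1) n. Then the (1/2) ln(2π·25n) correction.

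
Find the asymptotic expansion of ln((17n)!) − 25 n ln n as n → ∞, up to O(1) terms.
ln((17n)!) − 25 n ln n = −8 n ln n + 17(ln 17 − 1) n + (1/2) ln(2π·17n) + O(1/n)

Stirling: ln((17n)!) = 17n ln(17n) − 17n + (1/2) ln(2π·17n) + O(1/n).
Expand 17n ln(17n) = 17n (ln n + ln 17) = 17n ln n + 17n ln 17.
Subtract 25n ln n: leading term is (17 − 25) n ln n = −8 n ln n. The next term is 17n ln 17 − 17n = 17(ln 17 − 1) n. Then the (1/2) ln(2π·17n) correction.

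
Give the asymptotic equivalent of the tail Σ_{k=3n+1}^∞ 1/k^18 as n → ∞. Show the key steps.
Σ_{k>3n} 1/k^18 ~ 1/(17 · (3n)^17)

Compare to the integral: ∫_{3n}^∞ x^(−18) dx = [−x^(−17)/17]_{3n}^∞ = 1/((18−1)·(3n)^17). Euler-Maclaurin then gives
  Σ_{k>3n} 1/k^18 = ∫_{3n}^∞ dx/x^18 − 1/(2·(3n)^18) + O(1/(3n)^19).
(Equivalently this is ζ(18) − Σ_{k≤3n} 1/k^18.)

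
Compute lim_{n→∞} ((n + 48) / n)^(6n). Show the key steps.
lim = e^288

Rewrite as (1 + 48/n)^(6n). By the standard limit (1 + x/n)^n → e^x, we have (1 + 48/n)^n → e^48, and raising to the 6th power gives e^288.
More precisely, ln[(1 + 48/n)^(6n)] = 6n · ln(1 + 48/n) = 6n · (48/n + O(1/n^2)) = 288 + O(1/n) → 288.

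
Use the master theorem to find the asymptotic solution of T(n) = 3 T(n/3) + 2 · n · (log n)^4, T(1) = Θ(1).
T(n) = Θ(n · (log n)^5)

Here log_3 3 = 1 and f(n) = 2 · n · (log n)^4 = Θ(n^(log_3 3) · (log n)^4). This is the extended Case 2 of the master theorem (f matches the critical exponent up to log factors), giving T(n) = Θ(n^(log_3 3) · (log n)^(4+1)) = Θ(n · (log n)^5).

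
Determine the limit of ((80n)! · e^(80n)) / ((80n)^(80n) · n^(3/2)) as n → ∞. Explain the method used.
lim = 0

Stirling: (80n)! ~ sqrt(2π·80n) · (80n/e)^(80n). Hence
  (80n)! · e^(80n) / (80n)^(80n) ~ sqrt(2π·80n).
Dividing by n^(3/2): sqrt(2π·80n) / n^(3/2) = sqrt(2π·80) · n^((1−3)/2), so the expression behaves like sqrt(2π·80) · n^((1−3)/2) → 0.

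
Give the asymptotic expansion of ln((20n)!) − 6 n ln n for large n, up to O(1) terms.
ln((20n)!) − 6 n ln n = 14 n ln n + 20(ln 20 − 1) n + (1/2) ln(2π·20n) + O(1/n)

Stirling: ln((20n)!) = 20n ln(20n) − 20n + (1/2) ln(2π·20n) + O(1/n).
Expand 20n ln(20n) = 20n (ln n + ln 20) = 20n ln n + 20n ln 20.
Subtract 6n ln n: leading term is (20 − 6) n ln n = 14 n ln n. The next term is 20n ln 20 − 20n = 20(ln 20 − 1) n. Then the (1/2) ln(2π·20n) correction.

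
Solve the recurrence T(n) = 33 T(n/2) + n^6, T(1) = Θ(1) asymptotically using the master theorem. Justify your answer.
T(n) = Θ(n^6)

log_2 33 ≈ 5.044. f(n) = n^6 dominates n^(log_2 33) since 6 > 5.044, and the regularity condition a·f(n/b) = 33·(n/2)^6 = (33/64)·n^6 ≤ c·f(n) holds with c = 33/64 ≈ 0.516 < 1. So this is Case 3: T(n) = Θ(f(n)) = Θ(n^6).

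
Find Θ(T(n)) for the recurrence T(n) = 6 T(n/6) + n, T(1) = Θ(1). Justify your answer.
T(n) = Θ(n log n)

log_6 6 = 1, and f(n) = n = Θ(n^(log_6 6)). This is Case 2 of the master theorem: T(n) = Θ(f(n) · log n) = Θ(n log n).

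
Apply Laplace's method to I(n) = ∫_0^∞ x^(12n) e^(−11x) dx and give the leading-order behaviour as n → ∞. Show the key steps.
I(n) ~ (sqrt(2π·12n) / 11) · (12n/(11e))^(12n)

Write the integrand as exp(12n ln x − 11x) and set f(x) = 12n ln x − 11x. Then f'(x) = 12n/x − 11 = 0 at x* = 12n/11, and f''(x*) = −12n/x*^2 = −11^2/(12n). Laplace's method (interior maximum) gives
  I(n) ~ e^(f(x*)) · sqrt(2π / |f''(x*)|)
        = exp(12n ln(12n/11) − 12n) · sqrt(2π · 12n / 11^2)
        = (12n/11)^(12n) e^(−12n) · sqrt(2π·12n) / 11
        = (sqrt(2π·12n) / 11) · (12n/(11e))^(12n).
This matches Γ(12n+1)/11^(12n+1) with Stirling applied to Γ.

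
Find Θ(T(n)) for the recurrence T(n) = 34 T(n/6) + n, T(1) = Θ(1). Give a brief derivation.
T(n) = Θ(n^(log_6 34))

Master theorem: compare f(n) = n to n^(log_6 34) where log_6 34 ≈ 1.968. Since 1 < log_6 34, we have f(n) = O(n^(log_6 34 − ε)) for some ε > 0 — Case 1. Hence T(n) = Θ(n^(log_6 34)).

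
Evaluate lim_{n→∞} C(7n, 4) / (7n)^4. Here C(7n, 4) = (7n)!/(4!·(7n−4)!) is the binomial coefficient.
lim = 1/4! = 1/24

With N = 7n → ∞: C(N, 4) / N^4 = [N(N−1)…(N−3)] / (4! · N^4) = (1/4!) · 1 · (1 − 1/(7n)) · (1 − 2/(7n)) · (1 − 3/(7n)). Each factor → 1 as N → ∞, so the limit is 1/4! = 1/24.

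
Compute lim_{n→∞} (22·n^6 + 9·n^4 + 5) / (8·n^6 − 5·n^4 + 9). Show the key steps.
lim = 22/8 = 11/4

For large n the leading n^6 terms dominate both numerator and denominator. Dividing top and bottom by n^6, every other term tends to 0, leaving 22/8 = 11/4.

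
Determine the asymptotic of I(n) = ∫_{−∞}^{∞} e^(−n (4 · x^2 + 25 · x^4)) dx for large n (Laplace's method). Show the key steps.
I(n) ~ sqrt(π/(4n))

φ(x) = 4 · x^2 + 25 · x^4 has its unique global minimum at x* = 0 (since φ'(x) = 8x + 100x^3 = 0 only at x = 0 for real x with both coefficients positive, and φ → ∞ as |x| → ∞). At x* = 0, φ(0) = 0 and φ''(0) = 8. Laplace's method then gives
  I(n) ~ sqrt(2π / (n · φ''(0))) · e^(−n φ(0)) = sqrt(2π / (8n)) = sqrt(π/(4n)).
The 25 · x^4 term contributes only at subleading order (an O(1/n) relative correction).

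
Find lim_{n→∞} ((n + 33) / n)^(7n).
lim = e^231

Rewrite as (1 + 33/n)^(7n). By the standard limit (1 + x/n)^n → e^x, we have (1 + 33/n)^n → e^33, and raising to the 7th power gives e^231.
More precisely, ln[(1 + 33/n)^(7n)] = 7n · ln(1 + 33/n) = 7n · (33/n + O(1/n^2)) = 231 + O(1/n) → 231.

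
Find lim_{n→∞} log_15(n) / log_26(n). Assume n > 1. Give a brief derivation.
lim = ln(26) / ln(15) = log_15(26)

Change of base: log_15(n) = ln n / ln 15 and log_26(n) = ln n / ln 26. The ratio is (ln n / ln 15) · (ln 26 / ln n) = ln 26 / ln 15, a constant independent of n. So the limit is ln 26 / ln 15 = log_15(26).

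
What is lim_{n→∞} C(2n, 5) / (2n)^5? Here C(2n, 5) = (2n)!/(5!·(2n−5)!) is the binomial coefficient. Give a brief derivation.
lim = 1/5! = 1/120

With N = 2n → ∞: C(N, 5) / N^5 = [N(N−1)…(N−4)] / (5! · N^5) = (1/5!) · 1 · (1 − 1/(2n)) · (1 − 2/(2n)) · (1 − 3/(2n)) · (1 − 4/(2n)). Each factor → 1 as N → ∞, so the limit is 1/5! = 1/120.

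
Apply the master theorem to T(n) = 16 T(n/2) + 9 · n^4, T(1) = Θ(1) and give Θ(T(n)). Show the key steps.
T(n) = Θ(n^4 log n)

log_2 16 = 4, and f(n) = 9 · n^4 = Θ(n^(log_2 16)). This is Case 2 of the master theorem: T(n) = Θ(f(n) · log n) = Θ(n^4 log n).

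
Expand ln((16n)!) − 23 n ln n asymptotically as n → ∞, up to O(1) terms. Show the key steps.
ln((16n)!) − 23 n ln n = −7 n ln n + 16(ln 16 − 1) n + (1/2) ln(2π·16n) + O(1/n)

Stirling: ln((16n)!) = 16n ln(16n) − 16n + (1/2) ln(2π·16n) + O(1/n).
Expand 16n ln(16n) = 16n (ln n + ln 16) = 16n ln n + 16n ln 16.
Subtract 23n ln n: leading term is (16 − 23) n ln n = −7 n ln n. The next term is 16n ln 16 − 16n = 16(ln 16 − 1) n. Then the (1/2) ln(2π·16n) correction.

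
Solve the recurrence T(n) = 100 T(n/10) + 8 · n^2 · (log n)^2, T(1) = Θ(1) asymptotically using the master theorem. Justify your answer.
T(n) = Θ(n^2 · (log n)^3)

Here log_10 100 = 2 and f(n) = 8 · n^2 · (log n)^2 = Θ(n^(log_10 100) · (log n)^2). This is the extended Case 2 of the master theorem (f matches the critical exponent up to log factors), giving T(n) = Θ(n^(log_10 100) · (log n)^(2+1)) = Θ(n^2 · (log n)^3).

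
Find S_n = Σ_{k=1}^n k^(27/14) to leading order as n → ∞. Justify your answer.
S_n ~ (14/41) · n^(41/14)

Integral comparison: Σ_{k=1}^n k^(27/14) = ∫_0^n x^(27/14) dx + O(n^(27/14)). The integral is n^(1 + 27/14) / (1 + 27/14) = n^((27+14)/14) / ((27+14)/14) = (14/41) · n^(41/14).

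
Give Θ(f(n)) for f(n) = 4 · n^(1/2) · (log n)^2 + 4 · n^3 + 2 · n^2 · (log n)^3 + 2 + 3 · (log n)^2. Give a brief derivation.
f(n) ∈ Θ(n^3)

Compare the terms by growth order. For large n, n^a · (log n)^b dominates n^a' · (log n)^b' iff a > a', or (a = a' and b > b'). Ranking the 5 terms shows the dominant one is 4 · n^3. Hence f(n) ∈ Θ(n^3).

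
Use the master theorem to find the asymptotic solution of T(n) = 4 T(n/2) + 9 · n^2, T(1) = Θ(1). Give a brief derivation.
T(n) = Θ(n^2 log n)

log_2 4 = 2, and f(n) = 9 · n^2 = Θ(n^(log_2 4)). This is Case 2 of the master theorem: T(n) = Θ(f(n) · log n) = Θ(n^2 log n).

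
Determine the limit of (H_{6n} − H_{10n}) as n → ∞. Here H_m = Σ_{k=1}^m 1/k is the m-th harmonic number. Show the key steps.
lim = ln(6/10) = ln(3/5)

Euler-Maclaurin gives H_m = ln m + γ + 1/(2m) + O(1/m^2). The γ and O(1/m) terms cancel in the difference:
  H_{6n} − H_{10n} = ln(6n) − ln(10n) + O(1/n) = ln(6/10) + O(1/n).
Hence the limit is ln(6/10) = ln(3/5).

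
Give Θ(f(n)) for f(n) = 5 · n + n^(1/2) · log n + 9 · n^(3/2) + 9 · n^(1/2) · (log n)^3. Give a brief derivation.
f(n) ∈ Θ(n^(3/2))

Compare the terms by growth order. For large n, n^a · (log n)^b dominates n^a' · (log n)^b' iff a > a', or (a = a' and b > b'). Ranking the 4 terms shows the dominant one is 9 · n^(3/2). Hence f(n) ∈ Θ(n^(3/2)).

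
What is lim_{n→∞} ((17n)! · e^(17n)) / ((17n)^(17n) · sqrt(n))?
lim = sqrt(2π·17)

Stirling: (17n)! ~ sqrt(2π·17n) · (17n/e)^(17n). Hence
  (17n)! · e^(17n) / (17n)^(17n) ~ sqrt(2π·17n).
Dividing by sqrt(n): sqrt(2π·17n) / sqrt(n) = sqrt(2π·17) · n^((1−1)/2), so the limit is sqrt(2π·17).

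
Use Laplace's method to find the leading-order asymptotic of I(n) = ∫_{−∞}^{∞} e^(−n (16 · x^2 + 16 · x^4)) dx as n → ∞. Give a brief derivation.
I(n) ~ sqrt(π/(16n))

φ(x) = 16 · x^2 + 16 · x^4 has its unique global minimum at x* = 0 (since φ'(x) = 32x + 64x^3 = 0 only at x = 0 for real x with both coefficients positive, and φ → ∞ as |x| → ∞). At x* = 0, φ(0) = 0 and φ''(0) = 32. Laplace's method then gives
  I(n) ~ sqrt(2π / (n · φ''(0))) · e^(−n φ(0)) = sqrt(2π / (32n)) = sqrt(π/(16n)).
The 16 · x^4 term contributes only at subleading order (an O(1/n) relative correction).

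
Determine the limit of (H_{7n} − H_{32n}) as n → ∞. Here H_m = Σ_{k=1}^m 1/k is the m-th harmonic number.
lim = ln(7/32)

Euler-Maclaurin gives H_m = ln m + γ + 1/(2m) + O(1/m^2). The γ and O(1/m) terms cancel in the difference:
  H_{7n} − H_{32n} = ln(7n) − ln(32n) + O(1/n) = ln(7/32) + O(1/n).
Hence the limit is ln(7/32).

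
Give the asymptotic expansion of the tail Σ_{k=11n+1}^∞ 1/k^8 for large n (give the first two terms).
Σ_{k>11n} 1/k^8 = 1/(7 · (11n)^7) − 1/(2 · (11n)^8) + O(1/(11n)^9)

Compare to the integral: ∫_{11n}^∞ x^(−8) dx = [−x^(−7)/7]_{11n}^∞ = 1/((8−1)·(11n)^7). The Euler-Maclaurin correction adds −f(11n)/2 = −1/(2·(11n)^8). Euler-Maclaurin then gives
  Σ_{k>11n} 1/k^8 = ∫_{11n}^∞ dx/x^8 − 1/(2·(11n)^8) + O(1/(11n)^9).
(Equivalently this is ζ(8) − Σ_{k≤11n} 1/k^8.)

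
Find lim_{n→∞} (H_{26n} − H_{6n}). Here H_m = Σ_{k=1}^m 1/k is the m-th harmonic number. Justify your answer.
lim = ln(26/6) = ln(13/3)

Euler-Maclaurin gives H_m = ln m + γ + 1/(2m) + O(1/m^2). The γ and O(1/m) terms cancel in the difference:
  H_{26n} − H_{6n} = ln(26n) − ln(6n) + O(1/n) = ln(26/6) + O(1/n).
Hence the limit is ln(26/6) = ln(13/3).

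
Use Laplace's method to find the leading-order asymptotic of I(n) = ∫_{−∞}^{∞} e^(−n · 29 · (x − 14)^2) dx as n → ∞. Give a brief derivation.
I(n) = sqrt(π/(29n))

Here φ(x) = 29 · (x − 14)^2 has its unique minimum at x* = 14 with φ(x*) = 0 and φ''(x*) = 58. Laplace's method gives
  I(n) ~ e^(−n φ(x*)) · sqrt(2π / (n · φ''(x*))) = sqrt(2π / (58n)) = sqrt(π/(29n)).
This is exact: substituting u = (x − 14)·sqrt(29n) gives I(n) = (1/sqrt(29n)) ∫_{−∞}^{∞} e^(−u^2) du = sqrt(π/(29n)).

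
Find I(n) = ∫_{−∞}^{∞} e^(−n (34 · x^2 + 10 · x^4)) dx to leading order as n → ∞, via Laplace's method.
I(n) ~ sqrt(π/(34n))

φ(x) = 34 · x^2 + 10 · x^4 has its unique global minimum at x* = 0 (since φ'(x) = 68x + 40x^3 = 0 only at x = 0 for real x with both coefficients positive, and φ → ∞ as |x| → ∞). At x* = 0, φ(0) = 0 and φ''(0) = 68. Laplace's method then gives
  I(n) ~ sqrt(2π / (n · φ''(0))) · e^(−n φ(0)) = sqrt(2π / (68n)) = sqrt(π/(34n)).
The 10 · x^4 term contributes only at subleading order (an O(1/n) relative correction).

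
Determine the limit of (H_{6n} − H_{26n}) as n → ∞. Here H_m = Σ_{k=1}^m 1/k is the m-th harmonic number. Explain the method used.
lim = ln(6/26) = ln(3/13)

Euler-Maclaurin gives H_m = ln m + γ + 1/(2m) + O(1/m^2). The γ and O(1/m) terms cancel in the difference:
  H_{6n} − H_{26n} = ln(6n) − ln(26n) + O(1/n) = ln(6/26) + O(1/n).
Hence the limit is ln(6/26) = ln(3/13).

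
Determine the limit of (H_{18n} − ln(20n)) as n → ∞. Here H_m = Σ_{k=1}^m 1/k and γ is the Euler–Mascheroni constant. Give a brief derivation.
lim = ln(9/10) + γ

By Euler-Maclaurin, H_m = ln m + γ + O(1/m). So
  H_{18n} − ln(20n) = ln(18n) + γ − ln(20n) + O(1/n)
                       = ln(18/20) + γ + O(1/n).
Hence the limit is ln(18/20) + γ (= ln(9/10)).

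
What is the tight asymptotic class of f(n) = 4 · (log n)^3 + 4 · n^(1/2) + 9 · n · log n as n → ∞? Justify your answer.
f(n) ∈ Θ(n · log n)

Compare the terms by growth order. For large n, n^a · (log n)^b dominates n^a' · (log n)^b' iff a > a', or (a = a' and b > b'). Ranking the 3 terms shows the dominant one is 9 · n · log n. Hence f(n) ∈ Θ(n · log n).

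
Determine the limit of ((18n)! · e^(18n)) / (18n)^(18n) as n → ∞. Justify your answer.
lim = ∞

Stirling: (18n)! ~ sqrt(2π·18n) · (18n/e)^(18n). Hence
  (18n)! · e^(18n) / (18n)^(18n) ~ sqrt(2π·18n) = sqrt(2π·18) · sqrt(n) → ∞.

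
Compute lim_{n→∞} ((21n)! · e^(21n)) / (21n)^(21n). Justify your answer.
lim = ∞

Stirling: (21n)! ~ sqrt(2π·21n) · (21n/e)^(21n). Hence
  (21n)! · e^(21n) / (21n)^(21n) ~ sqrt(2π·21n) = sqrt(2π·21) · sqrt(n) → ∞.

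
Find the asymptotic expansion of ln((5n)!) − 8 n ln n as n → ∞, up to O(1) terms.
ln((5n)!) − 8 n ln n = −3 n ln n + 5(ln 5 − 1) n + (1/2) ln(2π·5n) + O(1/n)

Stirling: ln((5n)!) = 5n ln(5n) − 5n + (1/2) ln(2π·5n) + O(1/n).
Expand 5n ln(5n) = 5n (ln n + ln 5) = 5n ln n + 5n ln 5.
Subtract 8n ln n: leading term is (5 − 8) n ln n = −3 n ln n. The next term is 5n ln 5 − 5n = 5(ln 5 − 1) n. Then the (1/2) ln(2π·5n) correction.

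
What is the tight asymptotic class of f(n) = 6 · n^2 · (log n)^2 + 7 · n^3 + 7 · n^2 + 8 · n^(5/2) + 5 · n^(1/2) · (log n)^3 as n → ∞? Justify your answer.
f(n) ∈ Θ(n^3)

Compare the terms by growth order. For large n, n^a · (log n)^b dominates n^a' · (log n)^b' iff a > a', or (a = a' and b > b'). Ranking the 5 terms shows the dominant one is 7 · n^3. Hence f(n) ∈ Θ(n^3).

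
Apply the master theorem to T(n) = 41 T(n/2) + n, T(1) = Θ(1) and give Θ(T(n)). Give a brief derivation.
T(n) = Θ(n^(log_2 41))

Master theorem: compare f(n) = n to n^(log_2 41) where log_2 41 ≈ 5.358. Since 1 < log_2 41, we have f(n) = O(n^(log_2 41 − ε)) for some ε > 0 — Case 1. Hence T(n) = Θ(n^(log_2 41)).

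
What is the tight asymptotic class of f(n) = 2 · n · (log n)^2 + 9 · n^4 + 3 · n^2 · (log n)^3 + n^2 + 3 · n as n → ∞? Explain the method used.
f(n) ∈ Θ(n^4)

Compare the terms by growth order. For large n, n^a · (log n)^b dominates n^a' · (log n)^b' iff a > a', or (a = a' and b > b'). Ranking the 5 terms shows the dominant one is 9 · n^4. Hence f(n) ∈ Θ(n^4).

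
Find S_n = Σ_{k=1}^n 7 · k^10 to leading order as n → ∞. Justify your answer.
S_n ~ 7 · n^11 / 11

By integral comparison (Euler-Maclaurin), Σ_{k=1}^n 7 · k^10 = 7 · ∫_0^n x^10 dx + O(n^10) = 7 · n^11/11 + O(n^10). (Equivalently, Faulhaber's formula gives the same leading term.)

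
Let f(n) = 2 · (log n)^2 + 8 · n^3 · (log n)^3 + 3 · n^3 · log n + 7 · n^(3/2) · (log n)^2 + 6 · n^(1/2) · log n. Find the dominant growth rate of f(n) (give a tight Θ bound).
f(n) ∈ Θ(n^3 · (log n)^3)

Compare the terms by growth order. For large n, n^a · (log n)^b dominates n^a' · (log n)^b' iff a > a', or (a = a' and b > b'). Ranking the 5 terms shows the dominant one is 8 · n^3 · (log n)^3. Hence f(n) ∈ Θ(n^3 · (log n)^3).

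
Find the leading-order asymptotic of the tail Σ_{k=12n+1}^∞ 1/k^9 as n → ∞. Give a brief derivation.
Σ_{k>12n} 1/k^9 ~ 1/(8 · (12n)^8)

Compare to the integral: ∫_{12n}^∞ x^(−9) dx = [−x^(−8)/8]_{12n}^∞ = 1/((9−1)·(12n)^8). Euler-Maclaurin then gives
  Σ_{k>12n} 1/k^9 = ∫_{12n}^∞ dx/x^9 − 1/(2·(12n)^9) + O(1/(12n)^10).
(Equivalently this is ζ(9) − Σ_{k≤12n} 1/k^9.)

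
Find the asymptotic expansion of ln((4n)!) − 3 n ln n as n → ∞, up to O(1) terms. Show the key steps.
ln((4n)!) − 3 n ln n = n ln n + 4(ln 4 − 1) n + (1/2) ln(2π·4n) + O(1/n)

Stirling: ln((4n)!) = 4n ln(4n) − 4n + (1/2) ln(2π·4n) + O(1/n).
Expand 4n ln(4n) = 4n (ln n + ln 4) = 4n ln n + 4n ln 4.
Subtract 3n ln n: leading term is (4 − 3) n ln n = n ln n. The next term is 4n ln 4 − 4n = 4(ln 4 − 1) n. Then the (1/2) ln(2π·4n) correction.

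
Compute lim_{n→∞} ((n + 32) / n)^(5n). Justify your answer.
lim = e^160

Rewrite as (1 + 32/n)^(5n). By the standard limit (1 + x/n)^n → e^x, we have (1 + 32/n)^n → e^32, and raising to the 5th power gives e^160.
More precisely, ln[(1 + 32/n)^(5n)] = 5n · ln(1 + 32/n) = 5n · (32/n + O(1/n^2)) = 160 + O(1/n) → 160.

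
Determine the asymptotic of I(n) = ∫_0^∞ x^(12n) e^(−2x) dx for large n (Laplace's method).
I(n) ~ (sqrt(2π·12n) / 2) · (12n/(2e))^(12n)

Write the integrand as exp(12n ln x − 2x) and set f(x) = 12n ln x − 2x. Then f'(x) = 12n/x − 2 = 0 at x* = 12n/2, and f''(x*) = −12n/x*^2 = −2^2/(12n). Laplace's method (interior maximum) gives
  I(n) ~ e^(f(x*)) · sqrt(2π / |f''(x*)|)
        = exp(12n ln(12n/2) − 12n) · sqrt(2π · 12n / 2^2)
        = (12n/2)^(12n) e^(−12n) · sqrt(2π·12n) / 2
        = (sqrt(2π·12n) / 2) · (12n/(2e))^(12n).
This matches Γ(12n+1)/2^(12n+1) with Stirling applied to Γ.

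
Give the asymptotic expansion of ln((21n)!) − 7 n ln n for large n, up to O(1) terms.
ln((21n)!) − 7 n ln n = 14 n ln n + 21(ln 21 − 1) n + (1/2) ln(2π·21n) + O(1/n)

Stirling: ln((21n)!) = 21n ln(21n) − 21n + (1/2) ln(2π·21n) + O(1/n).
Expand 21n ln(21n) = 21n (ln n + ln 21) = 21n ln n + 21n ln 21.
Subtract 7n ln n: leading term is (21 − 7) n ln n = 14 n ln n. The next term is 21n ln 21 − 21n = 21(ln 21 − 1) n. Then the (1/2) ln(2π·21n) correction.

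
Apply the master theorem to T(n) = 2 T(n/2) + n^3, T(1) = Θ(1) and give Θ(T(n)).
T(n) = Θ(n^3)

log_2 2 ≈ 1.000. f(n) = n^3 dominates n^(log_2 2) since 3 > 1.000, and the regularity condition a·f(n/b) = 2·(n/2)^3 = (2/8)·n^3 ≤ c·f(n) holds with c = 2/8 ≈ 0.25 < 1. So this is Case 3: T(n) = Θ(f(n)) = Θ(n^3).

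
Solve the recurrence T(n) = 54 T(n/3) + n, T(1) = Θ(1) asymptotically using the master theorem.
T(n) = Θ(n^(log_3 54))

Master theorem: compare f(n) = n to n^(log_3 54) where log_3 54 ≈ 3.631. Since 1 < log_3 54, we have f(n) = O(n^(log_3 54 − ε)) for some ε > 0 — Case 1. Hence T(n) = Θ(n^(log_3 54)).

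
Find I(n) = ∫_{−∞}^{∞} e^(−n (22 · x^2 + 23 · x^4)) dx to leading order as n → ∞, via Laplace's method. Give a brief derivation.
I(n) ~ sqrt(π/(22n))

φ(x) = 22 · x^2 + 23 · x^4 has its unique global minimum at x* = 0 (since φ'(x) = 44x + 92x^3 = 0 only at x = 0 for real x with both coefficients positive, and φ → ∞ as |x| → ∞). At x* = 0, φ(0) = 0 and φ''(0) = 44. Laplace's method then gives
  I(n) ~ sqrt(2π / (n · φ''(0))) · e^(−n φ(0)) = sqrt(2π / (44n)) = sqrt(π/(22n)).
The 23 · x^4 term contributes only at subleading order (an O(1/n) relative correction).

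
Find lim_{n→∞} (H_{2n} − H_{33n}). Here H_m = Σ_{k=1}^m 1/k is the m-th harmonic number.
lim = ln(2/33)

Euler-Maclaurin gives H_m = ln m + γ + 1/(2m) + O(1/m^2). The γ and O(1/m) terms cancel in the difference:
  H_{2n} − H_{33n} = ln(2n) − ln(33n) + O(1/n) = ln(2/33) + O(1/n).
Hence the limit is ln(2/33).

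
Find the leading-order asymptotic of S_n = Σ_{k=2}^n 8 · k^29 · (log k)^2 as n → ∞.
S_n ~ 4 · n^30 · (log n)^2 / 15

By integral comparison, S_n = ∫_1^n 8 · x^29 · (log x)^2 dx + O(n^29 · (log n)^2). For the integral, the leading term of ∫_1^n x^29 (log x)^2 dx is n^30/30 · (log n)^2 (by repeated integration by parts; each step lowers the log-exponent and produces a relatively O(1/log n) correction). Hence S_n ~ 4 · n^30 · (log n)^2 / 15.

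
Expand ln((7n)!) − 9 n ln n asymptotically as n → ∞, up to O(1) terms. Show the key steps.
ln((7n)!) − 9 n ln n = −2 n ln n + 7(ln 7 − 1) n + (1/2) ln(2π·7n) + O(1/n)

Stirling: ln((7n)!) = 7n ln(7n) − 7n + (1/2) ln(2π·7n) + O(1/n).
Expand 7n ln(7n) = 7n (ln n + ln 7) = 7n ln n + 7n ln 7.
Subtract 9n ln n: leading term is (7 − 9) n ln n = −2 n ln n. The next term is 7n ln 7 − 7n = 7(ln 7 − 1) n. Then the (1/2) ln(2π·7n) correction.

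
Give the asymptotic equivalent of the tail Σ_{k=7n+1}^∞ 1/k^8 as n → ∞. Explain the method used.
Σ_{k>7n} 1/k^8 ~ 1/(7 · (7n)^7)

Compare to the integral: ∫_{7n}^∞ x^(−8) dx = [−x^(−7)/7]_{7n}^∞ = 1/((8−1)·(7n)^7). Euler-Maclaurin then gives
  Σ_{k>7n} 1/k^8 = ∫_{7n}^∞ dx/x^8 − 1/(2·(7n)^8) + O(1/(7n)^9).
(Equivalently this is ζ(8) − Σ_{k≤7n} 1/k^8.)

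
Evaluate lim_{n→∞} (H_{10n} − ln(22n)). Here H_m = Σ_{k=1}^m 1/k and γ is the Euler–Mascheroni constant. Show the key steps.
lim = ln(5/11) + γ

By Euler-Maclaurin, H_m = ln m + γ + O(1/m). So
  H_{10n} − ln(22n) = ln(10n) + γ − ln(22n) + O(1/n)
                       = ln(10/22) + γ + O(1/n).
Hence the limit is ln(10/22) + γ (= ln(5/11)).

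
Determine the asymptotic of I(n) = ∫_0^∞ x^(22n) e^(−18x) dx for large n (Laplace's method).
I(n) ~ (sqrt(2π·22n) / 18) · (22n/(18e))^(22n)

Write the integrand as exp(22n ln x − 18x) and set f(x) = 22n ln x − 18x. Then f'(x) = 22n/x − 18 = 0 at x* = 22n/18, and f''(x*) = −22n/x*^2 = −18^2/(22n). Laplace's method (interior maximum) gives
  I(n) ~ e^(f(x*)) · sqrt(2π / |f''(x*)|)
        = exp(22n ln(22n/18) − 22n) · sqrt(2π · 22n / 18^2)
        = (22n/18)^(22n) e^(−22n) · sqrt(2π·22n) / 18
        = (sqrt(2π·22n) / 18) · (22n/(18e))^(22n).
This matches Γ(22n+1)/18^(22n+1) with Stirling applied to Γ.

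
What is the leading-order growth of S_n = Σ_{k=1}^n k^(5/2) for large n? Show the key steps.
S_n ~ (2/7) · n^(7/2)

Integral comparison: Σ_{k=1}^n k^(5/2) = ∫_0^n x^(5/2) dx + O(n^(5/2)). The integral is n^(1 + 5/2) / (1 + 5/2) = n^((5+2)/2) / ((5+2)/2) = (2/7) · n^(7/2).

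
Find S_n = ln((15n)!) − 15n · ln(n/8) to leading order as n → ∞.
S_n ~ 15n · (ln 120 − 1) + O(ln n)

Stirling: ln((15n)!) = 15n ln(15n) − 15n + O(ln n).
  S_n = 15n ln(15n) − 15n − 15n ln(n/8) + O(ln n)
      = 15n ln(15n) − 15n ln n + 15n ln 8 − 15n + O(ln n)
      = 15n ln 15 + 15n ln 8 − 15n + O(ln n)
      = 15n (ln 120 − 1) + O(ln n).
Numerically ln(120) − 1 ≈ 3.7875.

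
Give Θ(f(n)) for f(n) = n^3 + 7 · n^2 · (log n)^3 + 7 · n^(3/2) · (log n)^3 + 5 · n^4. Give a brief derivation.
f(n) ∈ Θ(n^4)

Compare the terms by growth order. For large n, n^a · (log n)^b dominates n^a' · (log n)^b' iff a > a', or (a = a' and b > b'). Ranking the 4 terms shows the dominant one is 5 · n^4. Hence f(n) ∈ Θ(n^4).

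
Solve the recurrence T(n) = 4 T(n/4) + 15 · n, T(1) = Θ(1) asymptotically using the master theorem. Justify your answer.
T(n) = Θ(n log n)

log_4 4 = 1, and f(n) = 15 · n = Θ(n^(log_4 4)). This is Case 2 of the master theorem: T(n) = Θ(f(n) · log n) = Θ(n log n).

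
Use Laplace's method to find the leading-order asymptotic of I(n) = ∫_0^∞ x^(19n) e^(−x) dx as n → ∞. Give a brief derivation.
I(n) ~ sqrt(2π·19n) · (19n/e)^(19n)

Write the integrand as exp(19n ln x − x) and set f(x) = 19n ln x − x. Then f'(x) = 19n/x − 1 = 0 at x* = 19n, and f''(x*) = −19n/x*^2 = −1/(19n). Laplace's method (interior maximum) gives
  I(n) ~ e^(f(x*)) · sqrt(2π / |f''(x*)|)
        = exp(19n ln(19n) − 19n) · sqrt(2π · 19n)
        = (19n)^(19n) e^(−19n) · sqrt(2π·19n)
        = sqrt(2π·19n) · (19n/e)^(19n).
This matches Γ(19n+1) with Stirling applied to Γ.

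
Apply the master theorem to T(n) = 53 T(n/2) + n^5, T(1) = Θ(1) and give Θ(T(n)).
T(n) = Θ(n^(log_2 53))

Master theorem: compare f(n) = n^5 to n^(log_2 53) where log_2 53 ≈ 5.728. Since 5 < log_2 53, we have f(n) = O(n^(log_2 53 − ε)) for some ε > 0 — Case 1. Hence T(n) = Θ(n^(log_2 53)).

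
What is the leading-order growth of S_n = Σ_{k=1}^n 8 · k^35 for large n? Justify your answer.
S_n ~ 2 · n^36 / 9

By integral comparison (Euler-Maclaurin), Σ_{k=1}^n 8 · k^35 = 8 · ∫_0^n x^35 dx + O(n^35) = 8 · n^36/36 = 2 · n^36 / 9 + O(n^35). (Equivalently, Faulhaber's formula gives the same leading term.)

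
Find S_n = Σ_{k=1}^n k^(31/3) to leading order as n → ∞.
S_n ~ (3/34) · n^(34/3)

Integral comparison: Σ_{k=1}^n k^(31/3) = ∫_0^n x^(31/3) dx + O(n^(31/3)). The integral is n^(1 + 31/3) / (1 + 31/3) = n^((31+3)/3) / ((31+3)/3) = (3/34) · n^(34/3).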